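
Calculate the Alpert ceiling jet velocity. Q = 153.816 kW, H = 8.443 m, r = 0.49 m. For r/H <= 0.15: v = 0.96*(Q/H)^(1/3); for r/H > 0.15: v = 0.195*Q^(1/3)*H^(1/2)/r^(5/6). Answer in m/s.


r/H = 0.49 / 8.443 = 0.058036
r/H <= 0.15, so v = 0.96*(Q/H)^(1/3)
Q/H = 18.218
(Q/H)^(1/3) = 2.6313
v = 0.96 * 2.6313 = 2.5260 m/s

2.5260 m/s


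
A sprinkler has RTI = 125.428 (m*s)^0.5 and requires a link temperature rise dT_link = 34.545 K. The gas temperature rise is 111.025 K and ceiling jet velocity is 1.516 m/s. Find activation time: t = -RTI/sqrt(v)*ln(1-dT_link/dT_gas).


dT_link/dT_gas = 0.31115
ln(1 - 0.31115) = -0.37273
t = -125.428 / sqrt(1.516) * -0.37273 = 37.969 s

37.969 s


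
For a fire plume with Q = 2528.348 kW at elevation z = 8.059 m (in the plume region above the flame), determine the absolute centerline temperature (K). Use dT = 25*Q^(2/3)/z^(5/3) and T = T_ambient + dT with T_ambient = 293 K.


Q^(2/3) = 185.59
z^(5/3) = 32.394
dT = 25 * 185.59 / 32.394 = 143.23 K
T = 293 + 143.23 = 436.23 K

436.23 K


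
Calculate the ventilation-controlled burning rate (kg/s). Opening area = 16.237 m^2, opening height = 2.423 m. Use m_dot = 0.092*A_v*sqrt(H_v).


sqrt(H_v) = 1.5566
m_dot = 0.092 * 16.237 * 1.5566 = 2.3253 kg/s

2.3253 kg/s


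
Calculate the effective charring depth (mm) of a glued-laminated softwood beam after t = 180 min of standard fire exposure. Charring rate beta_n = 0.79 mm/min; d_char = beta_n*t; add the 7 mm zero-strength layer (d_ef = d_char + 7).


d_char = 0.79 * 180 = 142.2 mm
d_ef = 142.2 + 1.0*7 = 149.2 mm

149.2 mm


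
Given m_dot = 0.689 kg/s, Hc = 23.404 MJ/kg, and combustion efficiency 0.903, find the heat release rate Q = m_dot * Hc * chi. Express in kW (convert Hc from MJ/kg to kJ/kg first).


Hc = 23.404 MJ/kg = 23.404 * 1000 kJ/kg = 23404 kJ/kg
Q = 0.689 kg/s * 23404 kJ/kg * 0.903 = 14561 kW

14561 kW


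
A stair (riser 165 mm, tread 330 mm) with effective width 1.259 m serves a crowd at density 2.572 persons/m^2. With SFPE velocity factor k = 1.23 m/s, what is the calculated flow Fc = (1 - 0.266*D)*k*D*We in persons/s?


1 - 0.266*D = 1 - 0.266*2.572 = 0.31585
Fs = 0.31585 * 1.23 * 2.572 = 0.99920 persons/(s*m)
Fc = 0.99920 * 1.259 = 1.2580 persons/s

1.2580 persons/s


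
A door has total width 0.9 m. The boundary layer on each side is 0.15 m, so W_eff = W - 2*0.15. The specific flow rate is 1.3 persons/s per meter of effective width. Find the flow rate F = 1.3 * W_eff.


W_eff = 0.9 - 0.30 = 0.6 m
F = 1.3 * 0.6 = 0.78 persons/s

0.78 persons/s


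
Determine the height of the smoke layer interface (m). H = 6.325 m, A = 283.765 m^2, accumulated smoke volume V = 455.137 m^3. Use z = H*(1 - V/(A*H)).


V/(A*H) = 0.25358
1 - 0.25358 = 0.74642
z = 6.325 * 0.74642 = 4.7211 m

4.7211 m


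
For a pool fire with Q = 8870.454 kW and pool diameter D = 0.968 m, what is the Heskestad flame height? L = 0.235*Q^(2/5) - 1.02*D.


Q^(2/5) = 37.947
0.235 * Q^(2/5) = 8.9176
1.02 * D = 0.98736
L = 7.9302 m

7.9302 m


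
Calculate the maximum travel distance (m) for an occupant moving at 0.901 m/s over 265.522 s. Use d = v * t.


d = 0.901 * 265.522 = 239.24 m

239.24 m


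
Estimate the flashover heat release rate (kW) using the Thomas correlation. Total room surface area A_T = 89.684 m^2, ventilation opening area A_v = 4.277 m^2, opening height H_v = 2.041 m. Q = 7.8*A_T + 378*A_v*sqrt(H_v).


7.8*A_T = 699.54
sqrt(H_v) = 1.4286
378*A_v*sqrt(H_v) = 2309.7
Q = 699.54 + 2309.7 = 3009.2 kW

3009.2 kW


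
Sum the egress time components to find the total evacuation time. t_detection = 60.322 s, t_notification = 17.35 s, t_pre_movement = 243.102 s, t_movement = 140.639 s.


Total = 60.322 + 17.35 + 243.102 + 140.639 = 461.413 s

461.413 s


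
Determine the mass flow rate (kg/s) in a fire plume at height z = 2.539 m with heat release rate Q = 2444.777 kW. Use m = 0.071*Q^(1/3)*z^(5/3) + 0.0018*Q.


Q^(1/3) = 13.471
z^(5/3) = 4.7254
First term = 0.071 * 13.471 * 4.7254 = 4.5197
Second term = 0.0018 * 2444.777 = 4.4006
m = 8.9203 kg/s

8.9203 kg/s


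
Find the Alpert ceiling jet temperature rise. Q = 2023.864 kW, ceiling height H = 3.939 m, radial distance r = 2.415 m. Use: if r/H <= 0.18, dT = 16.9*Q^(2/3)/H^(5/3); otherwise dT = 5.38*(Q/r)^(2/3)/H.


r/H = 2.415 / 3.939 = 0.61310
r/H > 0.18, so dT = 5.38*(Q/r)^(2/3)/H
Q/r = 838.04
(Q/r)^(2/3) = 88.888
dT = 5.38 * 88.888 / 3.939 = 121.41 K

121.41 K


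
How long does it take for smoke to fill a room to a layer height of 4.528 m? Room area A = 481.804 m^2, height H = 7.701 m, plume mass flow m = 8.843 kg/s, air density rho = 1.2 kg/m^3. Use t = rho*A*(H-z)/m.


H - z = 3.173 m
t = 1.2 * 481.804 * 3.173 / 8.843 = 207.45 s

207.45 s


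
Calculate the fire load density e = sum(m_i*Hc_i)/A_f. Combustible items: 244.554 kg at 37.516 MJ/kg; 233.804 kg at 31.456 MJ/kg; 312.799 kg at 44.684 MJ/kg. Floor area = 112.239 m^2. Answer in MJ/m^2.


Total energy = 244.554*37.516 + 233.804*31.456 + 312.799*44.684
= 9174.688 + 7354.539 + 13977.11
= 30506.34 MJ
e = 30506.34 / 112.239 = 271.80 MJ/m^2

271.80 MJ/m^2


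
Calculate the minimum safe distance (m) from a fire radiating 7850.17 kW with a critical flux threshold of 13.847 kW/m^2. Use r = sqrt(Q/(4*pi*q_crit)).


4*pi*q_crit = 174.01
Q/(4*pi*q_crit) = 45.114
r = sqrt(45.114) = 6.7167 m

6.7167 m


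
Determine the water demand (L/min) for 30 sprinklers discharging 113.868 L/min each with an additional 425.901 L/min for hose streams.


Sprinkler demand = 30 * 113.868 = 3416.04 L/min
Total = 3416.04 + 425.901 = 3841.941 L/min

3841.941 L/min


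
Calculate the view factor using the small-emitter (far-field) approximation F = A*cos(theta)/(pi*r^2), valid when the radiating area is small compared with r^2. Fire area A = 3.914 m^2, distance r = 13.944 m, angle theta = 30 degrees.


cos(30 deg) = 0.86603
pi*r^2 = 610.84
F = 3.914 * 0.86603 / 610.84 = 0.0055492

0.0055492


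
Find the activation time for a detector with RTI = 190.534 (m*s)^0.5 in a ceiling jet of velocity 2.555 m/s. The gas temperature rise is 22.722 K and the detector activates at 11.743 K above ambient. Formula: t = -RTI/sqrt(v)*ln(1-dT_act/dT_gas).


dT_act/dT_gas = 0.51681
ln(1 - 0.51681) = -0.72735
t = -190.534 / sqrt(2.555) * -0.72735 = 86.700 s

86.700 s


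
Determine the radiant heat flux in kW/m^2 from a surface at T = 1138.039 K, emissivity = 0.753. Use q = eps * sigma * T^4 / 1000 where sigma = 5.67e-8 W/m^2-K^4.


T^4 = 1.6774e+12
q = 0.753 * 5.67e-8 * 1.6774e+12 / 1000 = 71.615 kW/m^2

71.615 kW/m^2


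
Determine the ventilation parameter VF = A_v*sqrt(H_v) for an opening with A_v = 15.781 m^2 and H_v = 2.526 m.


sqrt(H_v) = 1.5893
VF = 15.781 * 1.5893 = 25.081 m^(5/2)

25.081 m^(5/2)


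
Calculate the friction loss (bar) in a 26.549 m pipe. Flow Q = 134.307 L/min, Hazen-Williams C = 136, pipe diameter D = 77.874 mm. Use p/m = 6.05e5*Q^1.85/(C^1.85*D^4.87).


Q^1.85 = 8649.3
C^1.85 = 8852.1
D^4.87 = 1.6259e+09
p/m = 0.00036359 bar/m
p_total = 0.00036359 * 26.549 = 0.0096529 bar

0.0096529 bar


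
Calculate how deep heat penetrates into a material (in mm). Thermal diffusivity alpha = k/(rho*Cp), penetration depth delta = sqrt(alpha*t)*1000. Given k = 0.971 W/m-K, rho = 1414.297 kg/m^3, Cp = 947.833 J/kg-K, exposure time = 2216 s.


alpha = 0.971 / (1414.297 * 947.833) = 7.2435e-07 m^2/s
alpha * t = 0.0016052
delta = sqrt(0.0016052) * 1000 = 40.064 mm

40.064 mm


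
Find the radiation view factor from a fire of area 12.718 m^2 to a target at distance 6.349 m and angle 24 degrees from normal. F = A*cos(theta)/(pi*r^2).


cos(24 deg) = 0.91355
pi*r^2 = 126.64
F = 12.718 * 0.91355 / 126.64 = 0.091746

0.091746


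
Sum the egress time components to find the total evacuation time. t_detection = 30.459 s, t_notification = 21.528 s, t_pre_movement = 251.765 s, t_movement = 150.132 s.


Total = 30.459 + 21.528 + 251.765 + 150.132 = 453.884 s

453.884 s


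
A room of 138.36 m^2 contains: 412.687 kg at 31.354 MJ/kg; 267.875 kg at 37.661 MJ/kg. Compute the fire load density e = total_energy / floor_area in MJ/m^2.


Total energy = 412.687*31.354 + 267.875*37.661
= 12939.39 + 10088.44
= 23027.83 MJ
e = 23027.83 / 138.36 = 166.43 MJ/m^2

166.43 MJ/m^2


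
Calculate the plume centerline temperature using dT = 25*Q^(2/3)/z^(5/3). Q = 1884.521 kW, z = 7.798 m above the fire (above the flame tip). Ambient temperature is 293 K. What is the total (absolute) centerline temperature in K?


Q^(2/3) = 152.57
z^(5/3) = 30.665
dT = 25 * 152.57 / 30.665 = 124.39 K
T = 293 + 124.39 = 417.39 K

417.39 K


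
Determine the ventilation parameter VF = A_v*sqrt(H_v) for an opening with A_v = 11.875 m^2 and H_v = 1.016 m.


sqrt(H_v) = 1.0080
VF = 11.875 * 1.0080 = 11.970 m^(5/2)

11.970 m^(5/2)


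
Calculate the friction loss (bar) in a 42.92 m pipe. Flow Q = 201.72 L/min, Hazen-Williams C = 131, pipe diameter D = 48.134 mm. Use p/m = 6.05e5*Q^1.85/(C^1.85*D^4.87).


Q^1.85 = 18356
C^1.85 = 8259.5
D^4.87 = 1.5615e+08
p/m = 0.0086109 bar/m
p_total = 0.0086109 * 42.92 = 0.36958 bar

0.36958 bar


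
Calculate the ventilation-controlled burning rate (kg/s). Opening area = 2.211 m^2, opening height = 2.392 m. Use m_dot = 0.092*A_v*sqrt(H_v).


sqrt(H_v) = 1.5466
m_dot = 0.092 * 2.211 * 1.5466 = 0.31460 kg/s

0.31460 kg/s


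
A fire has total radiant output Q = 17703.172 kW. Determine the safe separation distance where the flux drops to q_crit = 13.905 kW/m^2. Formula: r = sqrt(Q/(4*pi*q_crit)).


4*pi*q_crit = 174.74
Q/(4*pi*q_crit) = 101.31
r = sqrt(101.31) = 10.065 m

10.065 m


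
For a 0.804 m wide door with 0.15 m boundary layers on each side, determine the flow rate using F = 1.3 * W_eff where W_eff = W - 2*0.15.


W_eff = 0.804 - 0.30 = 0.504 m
F = 1.3 * 0.504 = 0.65520 persons/s

0.65520 persons/s


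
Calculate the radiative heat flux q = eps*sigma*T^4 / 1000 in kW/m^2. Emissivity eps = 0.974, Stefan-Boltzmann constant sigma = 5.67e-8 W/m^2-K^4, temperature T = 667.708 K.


T^4 = 1.9877e+11
q = 0.974 * 5.67e-8 * 1.9877e+11 / 1000 = 10.977 kW/m^2

10.977 kW/m^2


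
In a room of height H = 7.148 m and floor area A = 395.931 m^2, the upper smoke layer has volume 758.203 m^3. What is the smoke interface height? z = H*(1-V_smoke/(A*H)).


V/(A*H) = 0.26791
1 - 0.26791 = 0.73209
z = 7.148 * 0.73209 = 5.2330 m

5.2330 m


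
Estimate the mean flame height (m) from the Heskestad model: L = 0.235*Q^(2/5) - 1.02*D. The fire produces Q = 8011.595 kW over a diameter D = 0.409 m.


Q^(2/5) = 36.432
0.235 * Q^(2/5) = 8.5616
1.02 * D = 0.41718
L = 8.1444 m

8.1444 m


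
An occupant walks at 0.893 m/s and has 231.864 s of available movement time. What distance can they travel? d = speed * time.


d = 0.893 * 231.864 = 207.05 m

207.05 m


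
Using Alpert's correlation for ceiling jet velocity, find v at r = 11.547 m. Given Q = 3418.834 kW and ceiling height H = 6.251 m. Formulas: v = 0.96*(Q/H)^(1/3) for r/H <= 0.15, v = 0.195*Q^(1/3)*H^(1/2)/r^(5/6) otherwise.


r/H = 11.547 / 6.251 = 1.8472
r/H > 0.15, so v = 0.195*Q^(1/3)*H^(1/2)/r^(5/6)
Q^(1/3) = 15.065
H^(1/2) = 2.5002
r^(5/6) = 7.6805
v = 0.195 * 15.065 * 2.5002 / 7.6805 = 0.95626 m/s

0.95626 m/s


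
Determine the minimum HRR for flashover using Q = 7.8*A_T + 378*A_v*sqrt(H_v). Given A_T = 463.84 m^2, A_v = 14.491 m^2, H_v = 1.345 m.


7.8*A_T = 3617.952
sqrt(H_v) = 1.1597
378*A_v*sqrt(H_v) = 6352.6
Q = 3617.952 + 6352.6 = 9970.5 kW

9970.5 kW


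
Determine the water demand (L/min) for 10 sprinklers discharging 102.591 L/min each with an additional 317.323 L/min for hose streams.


Sprinkler demand = 10 * 102.591 = 1025.91 L/min
Total = 1025.91 + 317.323 = 1343.233 L/min

1343.233 L/min


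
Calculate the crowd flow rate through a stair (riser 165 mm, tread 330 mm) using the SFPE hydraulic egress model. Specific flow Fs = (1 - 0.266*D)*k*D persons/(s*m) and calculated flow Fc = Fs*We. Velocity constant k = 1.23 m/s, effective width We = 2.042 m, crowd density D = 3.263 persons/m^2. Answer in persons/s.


1 - 0.266*D = 1 - 0.266*3.263 = 0.13204
Fs = 0.13204 * 1.23 * 3.263 = 0.52995 persons/(s*m)
Fc = 0.52995 * 2.042 = 1.0822 persons/s

1.0822 persons/s


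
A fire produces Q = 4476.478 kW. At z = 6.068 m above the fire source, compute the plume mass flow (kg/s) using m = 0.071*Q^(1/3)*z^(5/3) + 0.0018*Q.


Q^(1/3) = 16.481
z^(5/3) = 20.187
First term = 0.071 * 16.481 * 20.187 = 23.622
Second term = 0.0018 * 4476.478 = 8.0577
m = 31.679 kg/s

31.679 kg/s


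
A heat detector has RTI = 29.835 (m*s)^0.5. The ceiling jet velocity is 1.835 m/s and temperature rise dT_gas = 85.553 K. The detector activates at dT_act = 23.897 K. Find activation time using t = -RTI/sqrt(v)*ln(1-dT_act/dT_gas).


dT_act/dT_gas = 0.27932
ln(1 - 0.27932) = -0.32757
t = -29.835 / sqrt(1.835) * -0.32757 = 7.2145 s

7.2145 s


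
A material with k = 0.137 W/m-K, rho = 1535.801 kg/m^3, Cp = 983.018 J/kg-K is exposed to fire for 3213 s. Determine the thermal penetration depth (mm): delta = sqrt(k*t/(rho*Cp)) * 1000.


alpha = 0.137 / (1535.801 * 983.018) = 9.0745e-08 m^2/s
alpha * t = 0.00029156
delta = sqrt(0.00029156) * 1000 = 17.075 mm

17.075 mm


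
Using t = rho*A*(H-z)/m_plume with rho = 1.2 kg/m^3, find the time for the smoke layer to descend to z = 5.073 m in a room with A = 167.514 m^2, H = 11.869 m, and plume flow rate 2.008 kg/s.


H - z = 6.796 m
t = 1.2 * 167.514 * 6.796 / 2.008 = 680.33 s

680.33 s


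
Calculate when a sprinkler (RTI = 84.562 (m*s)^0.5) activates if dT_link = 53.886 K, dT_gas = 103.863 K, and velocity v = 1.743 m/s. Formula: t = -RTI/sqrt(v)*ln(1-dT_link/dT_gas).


dT_link/dT_gas = 0.51882
ln(1 - 0.51882) = -0.73151
t = -84.562 / sqrt(1.743) * -0.73151 = 46.854 s

46.854 s


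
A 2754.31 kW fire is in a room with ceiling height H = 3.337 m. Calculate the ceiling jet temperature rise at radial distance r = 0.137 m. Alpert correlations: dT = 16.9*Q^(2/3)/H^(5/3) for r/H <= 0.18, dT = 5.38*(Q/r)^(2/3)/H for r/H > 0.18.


r/H = 0.137 / 3.337 = 0.041055
r/H <= 0.18, so dT = 16.9*Q^(2/3)/H^(5/3)
Q^(2/3) = 196.49
H^(5/3) = 7.4518
dT = 16.9 * 196.49 / 7.4518 = 445.62 K

445.62 K


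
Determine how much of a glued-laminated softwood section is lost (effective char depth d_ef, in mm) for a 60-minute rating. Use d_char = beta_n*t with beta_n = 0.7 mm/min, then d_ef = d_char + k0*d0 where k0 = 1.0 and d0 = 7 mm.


d_char = 0.7 * 60 = 42 mm
d_ef = 42 + 1.0*7 = 49 mm

49 mm


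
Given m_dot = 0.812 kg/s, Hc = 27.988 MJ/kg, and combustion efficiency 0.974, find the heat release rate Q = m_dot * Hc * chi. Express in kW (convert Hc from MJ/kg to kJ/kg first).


Hc = 27.988 MJ/kg = 27.988 * 1000 kJ/kg = 27988 kJ/kg
Q = 0.812 kg/s * 27988 kJ/kg * 0.974 = 22135 kW

22135 kW


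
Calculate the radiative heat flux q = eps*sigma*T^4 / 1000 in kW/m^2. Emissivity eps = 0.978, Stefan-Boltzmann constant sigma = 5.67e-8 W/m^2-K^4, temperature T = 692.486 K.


T^4 = 2.2996e+11
q = 0.978 * 5.67e-8 * 2.2996e+11 / 1000 = 12.752 kW/m^2

12.752 kW/m^2


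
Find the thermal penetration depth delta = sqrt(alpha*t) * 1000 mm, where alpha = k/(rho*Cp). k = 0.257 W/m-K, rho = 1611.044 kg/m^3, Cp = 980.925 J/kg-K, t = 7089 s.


alpha = 0.257 / (1611.044 * 980.925) = 1.6263e-07 m^2/s
alpha * t = 0.0011529
delta = sqrt(0.0011529) * 1000 = 33.954 mm

33.954 mm


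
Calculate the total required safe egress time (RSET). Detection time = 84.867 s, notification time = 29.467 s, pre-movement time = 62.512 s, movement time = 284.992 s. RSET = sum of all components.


Total = 84.867 + 29.467 + 62.512 + 284.992 = 461.838 s

461.838 s


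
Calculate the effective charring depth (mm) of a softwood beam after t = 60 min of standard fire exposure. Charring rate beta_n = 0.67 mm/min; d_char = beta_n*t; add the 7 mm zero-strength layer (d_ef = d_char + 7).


d_char = 0.67 * 60 = 40.2 mm
d_ef = 40.2 + 1.0*7 = 47.2 mm

47.2 mm


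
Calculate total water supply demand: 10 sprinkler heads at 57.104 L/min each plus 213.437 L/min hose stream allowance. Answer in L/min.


Sprinkler demand = 10 * 57.104 = 571.04 L/min
Total = 571.04 + 213.437 = 784.477 L/min

784.477 L/min


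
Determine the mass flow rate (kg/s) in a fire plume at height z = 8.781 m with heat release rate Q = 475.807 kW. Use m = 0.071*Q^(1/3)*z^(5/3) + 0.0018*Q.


Q^(1/3) = 7.8069
z^(5/3) = 37.374
First term = 0.071 * 7.8069 * 37.374 = 20.716
Second term = 0.0018 * 475.807 = 0.85645
m = 21.573 kg/s

21.573 kg/s


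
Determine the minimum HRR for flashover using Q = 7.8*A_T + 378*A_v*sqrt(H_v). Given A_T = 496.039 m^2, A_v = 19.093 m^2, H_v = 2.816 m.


7.8*A_T = 3869.1
sqrt(H_v) = 1.6781
378*A_v*sqrt(H_v) = 12111
Q = 3869.1 + 12111 = 15980 kW

15980 kW


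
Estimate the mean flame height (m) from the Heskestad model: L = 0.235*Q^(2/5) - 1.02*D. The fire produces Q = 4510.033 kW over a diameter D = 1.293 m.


Q^(2/5) = 28.952
0.235 * Q^(2/5) = 6.8036
1.02 * D = 1.3189
L = 5.4848 m

5.4848 m


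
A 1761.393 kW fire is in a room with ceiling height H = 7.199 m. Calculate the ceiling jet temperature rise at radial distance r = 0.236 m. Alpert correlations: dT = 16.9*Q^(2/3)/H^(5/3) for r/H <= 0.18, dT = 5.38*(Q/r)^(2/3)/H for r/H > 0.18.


r/H = 0.236 / 7.199 = 0.032782
r/H <= 0.18, so dT = 16.9*Q^(2/3)/H^(5/3)
Q^(2/3) = 145.85
H^(5/3) = 26.840
dT = 16.9 * 145.85 / 26.840 = 91.834 K

91.834 K


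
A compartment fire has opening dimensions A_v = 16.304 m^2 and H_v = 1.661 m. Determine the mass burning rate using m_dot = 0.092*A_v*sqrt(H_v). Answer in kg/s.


sqrt(H_v) = 1.2888
m_dot = 0.092 * 16.304 * 1.2888 = 1.9332 kg/s

1.9332 kg/s


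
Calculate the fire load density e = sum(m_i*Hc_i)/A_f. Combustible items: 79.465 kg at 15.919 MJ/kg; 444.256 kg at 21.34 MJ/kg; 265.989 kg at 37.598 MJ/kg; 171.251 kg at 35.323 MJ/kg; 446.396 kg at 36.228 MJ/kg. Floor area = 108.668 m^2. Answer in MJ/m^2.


Total energy = 79.465*15.919 + 444.256*21.34 + 265.989*37.598 + 171.251*35.323 + 446.396*36.228
= 1265.003 + 9480.423 + 10000.65 + 6049.099 + 16172.03
= 42967.21 MJ
e = 42967.21 / 108.668 = 395.40 MJ/m^2

395.40 MJ/m^2


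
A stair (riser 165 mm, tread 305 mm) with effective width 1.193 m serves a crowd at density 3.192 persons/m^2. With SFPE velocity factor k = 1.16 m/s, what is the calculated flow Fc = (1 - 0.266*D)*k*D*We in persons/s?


1 - 0.266*D = 1 - 0.266*3.192 = 0.15093
Fs = 0.15093 * 1.16 * 3.192 = 0.55884 persons/(s*m)
Fc = 0.55884 * 1.193 = 0.66670 persons/s

0.66670 persons/s


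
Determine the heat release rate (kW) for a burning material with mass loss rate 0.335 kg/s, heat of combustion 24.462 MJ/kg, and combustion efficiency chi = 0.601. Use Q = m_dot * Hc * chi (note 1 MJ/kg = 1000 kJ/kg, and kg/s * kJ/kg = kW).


Hc = 24.462 MJ/kg = 24.462 * 1000 kJ/kg = 24462 kJ/kg
Q = 0.335 kg/s * 24462 kJ/kg * 0.601 = 4925.1 kW

4925.1 kW


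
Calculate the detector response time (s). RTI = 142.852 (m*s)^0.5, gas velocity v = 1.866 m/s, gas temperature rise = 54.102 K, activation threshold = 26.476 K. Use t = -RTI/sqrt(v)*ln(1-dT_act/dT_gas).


dT_act/dT_gas = 0.48937
ln(1 - 0.48937) = -0.67211
t = -142.852 / sqrt(1.866) * -0.67211 = 70.287 s

70.287 s


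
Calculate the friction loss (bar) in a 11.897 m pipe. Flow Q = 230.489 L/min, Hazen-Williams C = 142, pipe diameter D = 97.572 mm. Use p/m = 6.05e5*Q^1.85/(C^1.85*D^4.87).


Q^1.85 = 23491
C^1.85 = 9588.1
D^4.87 = 4.8754e+09
p/m = 0.00030403 bar/m
p_total = 0.00030403 * 11.897 = 0.0036170 bar

0.0036170 bar


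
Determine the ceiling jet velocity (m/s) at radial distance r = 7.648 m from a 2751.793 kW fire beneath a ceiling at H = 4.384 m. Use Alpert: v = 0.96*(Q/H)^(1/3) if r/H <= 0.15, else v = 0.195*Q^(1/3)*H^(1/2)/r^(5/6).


r/H = 7.648 / 4.384 = 1.7445
r/H > 0.15, so v = 0.195*Q^(1/3)*H^(1/2)/r^(5/6)
Q^(1/3) = 14.013
H^(1/2) = 2.0938
r^(5/6) = 5.4487
v = 0.195 * 14.013 * 2.0938 / 5.4487 = 1.0501 m/s

1.0501 m/s


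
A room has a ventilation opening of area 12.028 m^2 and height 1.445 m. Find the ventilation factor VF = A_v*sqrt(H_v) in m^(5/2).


sqrt(H_v) = 1.2021
VF = 12.028 * 1.2021 = 14.459 m^(5/2)

14.459 m^(5/2)


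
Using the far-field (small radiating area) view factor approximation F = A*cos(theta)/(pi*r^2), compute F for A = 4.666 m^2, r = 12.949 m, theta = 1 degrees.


cos(1 deg) = 0.99985
pi*r^2 = 526.77
F = 4.666 * 0.99985 / 526.77 = 0.0088564

0.0088564


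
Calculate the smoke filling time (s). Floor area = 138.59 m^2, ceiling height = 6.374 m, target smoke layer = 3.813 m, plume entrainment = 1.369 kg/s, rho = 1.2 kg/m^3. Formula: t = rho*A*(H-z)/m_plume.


H - z = 2.561 m
t = 1.2 * 138.59 * 2.561 / 1.369 = 311.11 s

311.11 s


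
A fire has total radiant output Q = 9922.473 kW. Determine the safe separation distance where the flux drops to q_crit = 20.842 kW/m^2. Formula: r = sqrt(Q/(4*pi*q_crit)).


4*pi*q_crit = 261.91
Q/(4*pi*q_crit) = 37.885
r = sqrt(37.885) = 6.1551 m

6.1551 m


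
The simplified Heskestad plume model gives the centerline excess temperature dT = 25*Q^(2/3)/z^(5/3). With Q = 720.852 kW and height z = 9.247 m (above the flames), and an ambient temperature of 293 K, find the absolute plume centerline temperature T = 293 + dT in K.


Q^(2/3) = 80.395
z^(5/3) = 40.738
dT = 25 * 80.395 / 40.738 = 49.337 K
T = 293 + 49.337 = 342.34 K

342.34 K


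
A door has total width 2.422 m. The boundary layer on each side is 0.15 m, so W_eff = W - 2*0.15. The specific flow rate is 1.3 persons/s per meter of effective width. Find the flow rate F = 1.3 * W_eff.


W_eff = 2.422 - 0.30 = 2.122 m
F = 1.3 * 2.122 = 2.7586 persons/s

2.7586 persons/s


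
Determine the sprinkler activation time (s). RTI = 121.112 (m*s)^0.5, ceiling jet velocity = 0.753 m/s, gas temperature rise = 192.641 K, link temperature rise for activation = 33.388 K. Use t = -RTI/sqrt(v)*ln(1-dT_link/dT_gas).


dT_link/dT_gas = 0.17332
ln(1 - 0.17332) = -0.19033
t = -121.112 / sqrt(0.753) * -0.19033 = 26.565 s

26.565 s


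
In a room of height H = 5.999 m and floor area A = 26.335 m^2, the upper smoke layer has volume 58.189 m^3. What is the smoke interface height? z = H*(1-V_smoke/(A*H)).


V/(A*H) = 0.36832
1 - 0.36832 = 0.63168
z = 5.999 * 0.63168 = 3.7894 m

3.7894 m


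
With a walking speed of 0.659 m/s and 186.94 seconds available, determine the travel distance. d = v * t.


d = 0.659 * 186.94 = 123.19 m

123.19 m


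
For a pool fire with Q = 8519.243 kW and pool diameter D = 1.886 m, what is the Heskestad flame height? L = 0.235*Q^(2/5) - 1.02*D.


Q^(2/5) = 37.339
0.235 * Q^(2/5) = 8.7746
1.02 * D = 1.9237
L = 6.8509 m

6.8509 m


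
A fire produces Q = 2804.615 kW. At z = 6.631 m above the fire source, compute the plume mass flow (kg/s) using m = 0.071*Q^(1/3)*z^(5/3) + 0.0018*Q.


Q^(1/3) = 14.102
z^(5/3) = 23.404
First term = 0.071 * 14.102 * 23.404 = 23.434
Second term = 0.0018 * 2804.615 = 5.0483
m = 28.482 kg/s

28.482 kg/s


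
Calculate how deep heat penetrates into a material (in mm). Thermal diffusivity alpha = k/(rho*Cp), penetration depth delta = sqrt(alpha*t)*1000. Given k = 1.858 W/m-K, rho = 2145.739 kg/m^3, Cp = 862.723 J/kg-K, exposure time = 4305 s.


alpha = 1.858 / (2145.739 * 862.723) = 1.0037e-06 m^2/s
alpha * t = 0.0043209
delta = sqrt(0.0043209) * 1000 = 65.733 mm

65.733 mm


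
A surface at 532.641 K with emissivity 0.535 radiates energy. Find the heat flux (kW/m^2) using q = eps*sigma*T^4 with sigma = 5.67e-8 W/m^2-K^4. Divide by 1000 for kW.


T^4 = 8.0489e+10
q = 0.535 * 5.67e-8 * 8.0489e+10 / 1000 = 2.4416 kW/m^2

2.4416 kW/m^2


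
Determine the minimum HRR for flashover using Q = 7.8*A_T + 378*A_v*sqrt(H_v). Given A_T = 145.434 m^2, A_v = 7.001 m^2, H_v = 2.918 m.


7.8*A_T = 1134.4
sqrt(H_v) = 1.7082
378*A_v*sqrt(H_v) = 4520.6
Q = 1134.4 + 4520.6 = 5655.0 kW

5655.0 kW


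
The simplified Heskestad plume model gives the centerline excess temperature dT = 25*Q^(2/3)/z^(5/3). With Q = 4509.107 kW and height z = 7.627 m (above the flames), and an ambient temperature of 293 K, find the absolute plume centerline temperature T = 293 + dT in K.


Q^(2/3) = 272.94
z^(5/3) = 29.552
dT = 25 * 272.94 / 29.552 = 230.89 K
T = 293 + 230.89 = 523.89 K

523.89 K


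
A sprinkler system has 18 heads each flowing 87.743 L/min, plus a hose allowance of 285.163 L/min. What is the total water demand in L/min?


Sprinkler demand = 18 * 87.743 = 1579.374 L/min
Total = 1579.374 + 285.163 = 1864.537 L/min

1864.537 L/min


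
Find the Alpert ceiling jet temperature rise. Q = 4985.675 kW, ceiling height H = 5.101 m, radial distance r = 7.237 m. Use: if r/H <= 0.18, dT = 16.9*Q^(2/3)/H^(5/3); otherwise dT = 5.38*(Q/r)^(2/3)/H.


r/H = 7.237 / 5.101 = 1.4187
r/H > 0.18, so dT = 5.38*(Q/r)^(2/3)/H
Q/r = 688.91
(Q/r)^(2/3) = 78.003
dT = 5.38 * 78.003 / 5.101 = 82.269 K

82.269 K


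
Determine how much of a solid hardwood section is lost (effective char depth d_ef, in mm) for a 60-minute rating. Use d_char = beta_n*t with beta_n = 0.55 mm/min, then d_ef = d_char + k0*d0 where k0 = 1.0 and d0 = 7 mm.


d_char = 0.55 * 60 = 33 mm
d_ef = 33 + 1.0*7 = 40 mm

40 mm


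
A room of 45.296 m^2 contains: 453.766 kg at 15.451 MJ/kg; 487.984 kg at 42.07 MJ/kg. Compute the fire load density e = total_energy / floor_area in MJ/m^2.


Total energy = 453.766*15.451 + 487.984*42.07
= 7011.138 + 20529.49
= 27540.63 MJ
e = 27540.63 / 45.296 = 608.01 MJ/m^2

608.01 MJ/m^2


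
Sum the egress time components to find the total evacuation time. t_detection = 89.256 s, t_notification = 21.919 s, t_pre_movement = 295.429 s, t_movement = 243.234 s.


Total = 89.256 + 21.919 + 295.429 + 243.234 = 649.838 s

649.838 s


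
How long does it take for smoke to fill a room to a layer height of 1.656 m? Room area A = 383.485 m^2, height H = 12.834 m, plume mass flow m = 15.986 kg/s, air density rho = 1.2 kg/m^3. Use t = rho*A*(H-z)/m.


H - z = 11.178 m
t = 1.2 * 383.485 * 11.178 / 15.986 = 321.78 s

321.78 s


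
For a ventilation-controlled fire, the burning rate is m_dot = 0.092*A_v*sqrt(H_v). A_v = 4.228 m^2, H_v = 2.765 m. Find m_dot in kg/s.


sqrt(H_v) = 1.6628
m_dot = 0.092 * 4.228 * 1.6628 = 0.64680 kg/s

0.64680 kg/s


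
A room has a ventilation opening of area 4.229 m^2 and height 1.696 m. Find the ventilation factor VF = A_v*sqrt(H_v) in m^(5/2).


sqrt(H_v) = 1.3023
VF = 4.229 * 1.3023 = 5.5075 m^(5/2)

5.5075 m^(5/2)


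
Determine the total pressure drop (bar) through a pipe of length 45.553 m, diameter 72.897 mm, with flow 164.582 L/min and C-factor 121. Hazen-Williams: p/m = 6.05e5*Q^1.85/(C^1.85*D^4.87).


Q^1.85 = 12598
C^1.85 = 7131.0
D^4.87 = 1.1787e+09
p/m = 0.00090680 bar/m
p_total = 0.00090680 * 45.553 = 0.041308 bar

0.041308 bar


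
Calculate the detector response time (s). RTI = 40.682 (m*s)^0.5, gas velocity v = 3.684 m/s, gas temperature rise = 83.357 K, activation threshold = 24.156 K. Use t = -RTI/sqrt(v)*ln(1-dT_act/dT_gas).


dT_act/dT_gas = 0.28979
ln(1 - 0.28979) = -0.34219
t = -40.682 / sqrt(3.684) * -0.34219 = 7.2530 s

7.2530 s


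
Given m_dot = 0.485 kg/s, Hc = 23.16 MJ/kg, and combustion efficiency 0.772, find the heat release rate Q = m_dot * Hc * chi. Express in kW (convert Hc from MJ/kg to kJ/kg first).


Hc = 23.16 MJ/kg = 23.16 * 1000 kJ/kg = 23160 kJ/kg
Q = 0.485 kg/s * 23160 kJ/kg * 0.772 = 8671.6 kW

8671.6 kW


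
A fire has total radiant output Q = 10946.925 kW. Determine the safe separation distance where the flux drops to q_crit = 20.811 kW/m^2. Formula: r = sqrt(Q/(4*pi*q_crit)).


4*pi*q_crit = 261.52
Q/(4*pi*q_crit) = 41.859
r = sqrt(41.859) = 6.4699 m

6.4699 m


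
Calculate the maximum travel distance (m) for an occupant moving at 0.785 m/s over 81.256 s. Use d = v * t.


d = 0.785 * 81.256 = 63.786 m

63.786 m


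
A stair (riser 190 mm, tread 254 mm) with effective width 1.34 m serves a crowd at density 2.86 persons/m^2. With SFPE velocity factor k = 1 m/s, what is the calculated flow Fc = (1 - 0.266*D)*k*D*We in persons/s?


1 - 0.266*D = 1 - 0.266*2.86 = 0.23924
Fs = 0.23924 * 1 * 2.86 = 0.68423 persons/(s*m)
Fc = 0.68423 * 1.34 = 0.91686 persons/s

0.91686 persons/s


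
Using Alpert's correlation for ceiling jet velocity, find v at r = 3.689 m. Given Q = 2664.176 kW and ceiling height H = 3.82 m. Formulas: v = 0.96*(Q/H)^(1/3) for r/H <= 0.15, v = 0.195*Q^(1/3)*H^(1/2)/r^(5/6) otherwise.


r/H = 3.689 / 3.82 = 0.96571
r/H > 0.15, so v = 0.195*Q^(1/3)*H^(1/2)/r^(5/6)
Q^(1/3) = 13.863
H^(1/2) = 1.9545
r^(5/6) = 2.9677
v = 0.195 * 13.863 * 1.9545 / 2.9677 = 1.7803 m/s

1.7803 m/s


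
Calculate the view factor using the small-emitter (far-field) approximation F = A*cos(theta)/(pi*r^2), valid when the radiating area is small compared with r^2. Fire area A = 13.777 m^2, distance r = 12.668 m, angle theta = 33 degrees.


cos(33 deg) = 0.83867
pi*r^2 = 504.16
F = 13.777 * 0.83867 / 504.16 = 0.022918

0.022918


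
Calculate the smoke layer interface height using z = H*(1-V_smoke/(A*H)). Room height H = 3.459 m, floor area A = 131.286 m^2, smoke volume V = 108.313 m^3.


V/(A*H) = 0.23851
1 - 0.23851 = 0.76149
z = 3.459 * 0.76149 = 2.6340 m

2.6340 m


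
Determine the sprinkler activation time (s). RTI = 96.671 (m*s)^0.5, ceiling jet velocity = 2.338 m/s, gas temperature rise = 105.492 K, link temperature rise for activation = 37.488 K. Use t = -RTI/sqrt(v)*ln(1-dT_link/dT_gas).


dT_link/dT_gas = 0.35536
ln(1 - 0.35536) = -0.43907
t = -96.671 / sqrt(2.338) * -0.43907 = 27.759 s

27.759 s


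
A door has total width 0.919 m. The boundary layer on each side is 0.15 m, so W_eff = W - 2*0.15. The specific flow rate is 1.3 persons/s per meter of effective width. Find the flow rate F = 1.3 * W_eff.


W_eff = 0.919 - 0.30 = 0.619 m
F = 1.3 * 0.619 = 0.80470 persons/s

0.80470 persons/s


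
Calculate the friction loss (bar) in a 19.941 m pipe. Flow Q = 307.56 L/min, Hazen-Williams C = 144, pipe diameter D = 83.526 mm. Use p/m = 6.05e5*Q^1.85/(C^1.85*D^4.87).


Q^1.85 = 40056
C^1.85 = 9839.4
D^4.87 = 2.2870e+09
p/m = 0.0010769 bar/m
p_total = 0.0010769 * 19.941 = 0.021475 bar

0.021475 bar


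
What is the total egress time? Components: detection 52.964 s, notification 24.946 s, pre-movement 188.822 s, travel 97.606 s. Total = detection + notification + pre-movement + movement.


Total = 52.964 + 24.946 + 188.822 + 97.606 = 364.338 s

364.338 s


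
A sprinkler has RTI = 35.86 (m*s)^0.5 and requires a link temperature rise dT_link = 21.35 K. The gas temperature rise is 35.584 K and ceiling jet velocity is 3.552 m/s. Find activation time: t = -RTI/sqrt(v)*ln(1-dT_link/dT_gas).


dT_link/dT_gas = 0.59999
ln(1 - 0.59999) = -0.91626
t = -35.86 / sqrt(3.552) * -0.91626 = 17.434 s

17.434 s


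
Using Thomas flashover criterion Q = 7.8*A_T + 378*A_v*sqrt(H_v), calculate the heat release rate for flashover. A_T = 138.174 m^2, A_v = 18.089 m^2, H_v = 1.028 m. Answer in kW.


7.8*A_T = 1077.8
sqrt(H_v) = 1.0139
378*A_v*sqrt(H_v) = 6932.7
Q = 1077.8 + 6932.7 = 8010.5 kW

8010.5 kW


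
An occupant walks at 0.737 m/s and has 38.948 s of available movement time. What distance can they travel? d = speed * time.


d = 0.737 * 38.948 = 28.705 m

28.705 m


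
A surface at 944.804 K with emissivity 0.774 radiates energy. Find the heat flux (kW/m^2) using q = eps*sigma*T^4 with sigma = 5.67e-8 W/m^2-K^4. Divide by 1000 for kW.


T^4 = 7.9683e+11
q = 0.774 * 5.67e-8 * 7.9683e+11 / 1000 = 34.970 kW/m^2

34.970 kW/m^2


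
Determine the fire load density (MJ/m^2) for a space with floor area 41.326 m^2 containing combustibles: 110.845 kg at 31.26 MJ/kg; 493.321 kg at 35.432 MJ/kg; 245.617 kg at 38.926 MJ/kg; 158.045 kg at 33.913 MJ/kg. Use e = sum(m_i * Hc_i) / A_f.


Total energy = 110.845*31.26 + 493.321*35.432 + 245.617*38.926 + 158.045*33.913
= 3465.015 + 17479.35 + 9560.887 + 5359.780
= 35865.03 MJ
e = 35865.03 / 41.326 = 867.86 MJ/m^2

867.86 MJ/m^2


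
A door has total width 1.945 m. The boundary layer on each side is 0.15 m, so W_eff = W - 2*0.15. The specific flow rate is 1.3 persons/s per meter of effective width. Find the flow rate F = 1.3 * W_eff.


W_eff = 1.945 - 0.30 = 1.645 m
F = 1.3 * 1.645 = 2.1385 persons/s

2.1385 persons/s


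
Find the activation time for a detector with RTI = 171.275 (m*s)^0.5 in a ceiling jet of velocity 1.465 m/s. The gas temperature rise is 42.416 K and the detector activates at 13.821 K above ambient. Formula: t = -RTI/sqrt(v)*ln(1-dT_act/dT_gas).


dT_act/dT_gas = 0.32584
ln(1 - 0.32584) = -0.39429
t = -171.275 / sqrt(1.465) * -0.39429 = 55.795 s

55.795 s


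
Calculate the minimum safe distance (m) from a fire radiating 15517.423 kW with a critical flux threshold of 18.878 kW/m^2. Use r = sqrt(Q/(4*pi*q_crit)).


4*pi*q_crit = 237.23
Q/(4*pi*q_crit) = 65.411
r = sqrt(65.411) = 8.0877 m

8.0877 m


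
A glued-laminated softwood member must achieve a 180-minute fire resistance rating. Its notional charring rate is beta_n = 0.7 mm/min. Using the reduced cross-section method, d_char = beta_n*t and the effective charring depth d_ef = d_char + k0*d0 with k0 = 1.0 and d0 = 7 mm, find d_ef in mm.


d_char = 0.7 * 180 = 126 mm
d_ef = 126 + 1.0*7 = 133 mm

133 mm


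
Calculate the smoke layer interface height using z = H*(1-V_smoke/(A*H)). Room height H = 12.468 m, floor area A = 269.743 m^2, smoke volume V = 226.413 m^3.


V/(A*H) = 0.067322
1 - 0.067322 = 0.93268
z = 12.468 * 0.93268 = 11.629 m

11.629 m


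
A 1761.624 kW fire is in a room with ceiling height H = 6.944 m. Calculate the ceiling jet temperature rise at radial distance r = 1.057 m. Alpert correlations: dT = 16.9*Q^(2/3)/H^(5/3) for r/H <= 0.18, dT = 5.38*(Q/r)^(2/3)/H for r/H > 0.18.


r/H = 1.057 / 6.944 = 0.15222
r/H <= 0.18, so dT = 16.9*Q^(2/3)/H^(5/3)
Q^(2/3) = 145.86
H^(5/3) = 25.275
dT = 16.9 * 145.86 / 25.275 = 97.532 K

97.532 K


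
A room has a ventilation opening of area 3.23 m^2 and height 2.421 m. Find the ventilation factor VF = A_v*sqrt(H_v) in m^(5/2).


sqrt(H_v) = 1.5560
VF = 3.23 * 1.5560 = 5.0257 m^(5/2)

5.0257 m^(5/2)


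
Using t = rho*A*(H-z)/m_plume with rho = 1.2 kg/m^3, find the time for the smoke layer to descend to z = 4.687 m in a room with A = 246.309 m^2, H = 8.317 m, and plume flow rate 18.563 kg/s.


H - z = 3.63 m
t = 1.2 * 246.309 * 3.63 / 18.563 = 57.799 s

57.799 s


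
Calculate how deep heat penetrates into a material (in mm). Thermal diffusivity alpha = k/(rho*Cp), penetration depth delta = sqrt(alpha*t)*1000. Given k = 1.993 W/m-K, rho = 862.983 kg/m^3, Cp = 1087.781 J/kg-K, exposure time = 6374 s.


alpha = 1.993 / (862.983 * 1087.781) = 2.1231e-06 m^2/s
alpha * t = 0.013532
delta = sqrt(0.013532) * 1000 = 116.33 mm

116.33 mm


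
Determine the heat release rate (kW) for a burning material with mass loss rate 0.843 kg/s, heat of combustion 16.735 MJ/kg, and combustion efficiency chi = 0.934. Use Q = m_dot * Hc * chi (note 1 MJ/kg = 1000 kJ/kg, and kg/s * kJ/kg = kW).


Hc = 16.735 MJ/kg = 16.735 * 1000 kJ/kg = 16735 kJ/kg
Q = 0.843 kg/s * 16735 kJ/kg * 0.934 = 13177 kW

13177 kW


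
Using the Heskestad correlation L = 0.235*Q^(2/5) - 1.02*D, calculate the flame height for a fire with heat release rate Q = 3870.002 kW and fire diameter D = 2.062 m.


Q^(2/5) = 27.232
0.235 * Q^(2/5) = 6.3996
1.02 * D = 2.1032
L = 4.2964 m

4.2964 m


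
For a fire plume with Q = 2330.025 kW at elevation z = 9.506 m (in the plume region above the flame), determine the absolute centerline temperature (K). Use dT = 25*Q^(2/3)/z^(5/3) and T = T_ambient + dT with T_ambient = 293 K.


Q^(2/3) = 175.75
z^(5/3) = 42.658
dT = 25 * 175.75 / 42.658 = 103.00 K
T = 293 + 103.00 = 396.00 K

396.00 K


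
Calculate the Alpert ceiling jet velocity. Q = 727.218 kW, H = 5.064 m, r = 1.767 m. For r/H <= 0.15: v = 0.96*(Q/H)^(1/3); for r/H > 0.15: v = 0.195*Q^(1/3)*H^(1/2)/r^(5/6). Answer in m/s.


r/H = 1.767 / 5.064 = 0.34893
r/H > 0.15, so v = 0.195*Q^(1/3)*H^(1/2)/r^(5/6)
Q^(1/3) = 8.9927
H^(1/2) = 2.2503
r^(5/6) = 1.6071
v = 0.195 * 8.9927 * 2.2503 / 1.6071 = 2.4555 m/s

2.4555 m/s


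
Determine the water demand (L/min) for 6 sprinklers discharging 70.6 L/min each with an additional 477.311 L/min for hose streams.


Sprinkler demand = 6 * 70.6 = 423.6 L/min
Total = 423.6 + 477.311 = 900.911 L/min

900.911 L/min


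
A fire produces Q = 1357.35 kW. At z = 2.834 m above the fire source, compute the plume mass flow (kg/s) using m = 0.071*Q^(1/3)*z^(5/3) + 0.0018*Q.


Q^(1/3) = 11.072
z^(5/3) = 5.6754
First term = 0.071 * 11.072 * 5.6754 = 4.4616
Second term = 0.0018 * 1357.35 = 2.4432
m = 6.9048 kg/s

6.9048 kg/s


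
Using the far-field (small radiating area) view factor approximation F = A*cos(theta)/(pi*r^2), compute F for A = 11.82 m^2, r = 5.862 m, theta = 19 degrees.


cos(19 deg) = 0.94552
pi*r^2 = 107.95
F = 11.82 * 0.94552 / 107.95 = 0.10353

0.10353


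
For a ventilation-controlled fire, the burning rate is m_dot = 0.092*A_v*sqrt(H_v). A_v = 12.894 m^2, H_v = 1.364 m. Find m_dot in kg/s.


sqrt(H_v) = 1.1679
m_dot = 0.092 * 12.894 * 1.1679 = 1.3854 kg/s

1.3854 kg/s


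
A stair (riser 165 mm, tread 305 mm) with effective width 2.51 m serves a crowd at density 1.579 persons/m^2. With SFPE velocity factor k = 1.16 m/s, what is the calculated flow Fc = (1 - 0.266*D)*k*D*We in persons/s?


1 - 0.266*D = 1 - 0.266*1.579 = 0.57999
Fs = 0.57999 * 1.16 * 1.579 = 1.0623 persons/(s*m)
Fc = 1.0623 * 2.51 = 2.6664 persons/s

2.6664 persons/s


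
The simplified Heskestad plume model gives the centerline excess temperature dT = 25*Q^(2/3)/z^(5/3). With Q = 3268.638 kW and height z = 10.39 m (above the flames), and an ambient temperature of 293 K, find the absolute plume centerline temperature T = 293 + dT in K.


Q^(2/3) = 220.25
z^(5/3) = 49.472
dT = 25 * 220.25 / 49.472 = 111.30 K
T = 293 + 111.30 = 404.30 K

404.30 K


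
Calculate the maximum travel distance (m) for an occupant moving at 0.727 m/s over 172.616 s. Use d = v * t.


d = 0.727 * 172.616 = 125.49 m

125.49 m


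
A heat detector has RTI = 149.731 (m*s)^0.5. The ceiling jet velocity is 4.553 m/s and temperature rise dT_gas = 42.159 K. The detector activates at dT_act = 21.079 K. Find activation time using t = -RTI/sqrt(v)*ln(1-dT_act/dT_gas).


dT_act/dT_gas = 0.49999
ln(1 - 0.49999) = -0.69312
t = -149.731 / sqrt(4.553) * -0.69312 = 48.638 s

48.638 s


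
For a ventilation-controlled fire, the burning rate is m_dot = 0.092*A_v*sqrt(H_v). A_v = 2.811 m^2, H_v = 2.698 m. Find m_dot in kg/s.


sqrt(H_v) = 1.6426
m_dot = 0.092 * 2.811 * 1.6426 = 0.42479 kg/s

0.42479 kg/s


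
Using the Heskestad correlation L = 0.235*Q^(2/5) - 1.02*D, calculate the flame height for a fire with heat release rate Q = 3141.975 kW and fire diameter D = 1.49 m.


Q^(2/5) = 25.054
0.235 * Q^(2/5) = 5.8877
1.02 * D = 1.5198
L = 4.3679 m

4.3679 m


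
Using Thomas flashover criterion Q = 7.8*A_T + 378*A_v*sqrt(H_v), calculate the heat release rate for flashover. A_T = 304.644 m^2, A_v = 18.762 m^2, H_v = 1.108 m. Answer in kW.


7.8*A_T = 2376.2
sqrt(H_v) = 1.0526
378*A_v*sqrt(H_v) = 7465.2
Q = 2376.2 + 7465.2 = 9841.4 kW

9841.4 kW


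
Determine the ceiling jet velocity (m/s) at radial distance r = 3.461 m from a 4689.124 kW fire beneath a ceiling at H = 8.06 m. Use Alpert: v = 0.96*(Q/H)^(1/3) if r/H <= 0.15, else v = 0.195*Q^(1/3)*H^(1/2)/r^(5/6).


r/H = 3.461 / 8.06 = 0.42940
r/H > 0.15, so v = 0.195*Q^(1/3)*H^(1/2)/r^(5/6)
Q^(1/3) = 16.738
H^(1/2) = 2.8390
r^(5/6) = 2.8141
v = 0.195 * 16.738 * 2.8390 / 2.8141 = 3.2928 m/s

3.2928 m/s


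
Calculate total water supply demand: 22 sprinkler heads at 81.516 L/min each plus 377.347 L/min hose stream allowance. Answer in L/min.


Sprinkler demand = 22 * 81.516 = 1793.352 L/min
Total = 1793.352 + 377.347 = 2170.699 L/min

2170.699 L/min
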